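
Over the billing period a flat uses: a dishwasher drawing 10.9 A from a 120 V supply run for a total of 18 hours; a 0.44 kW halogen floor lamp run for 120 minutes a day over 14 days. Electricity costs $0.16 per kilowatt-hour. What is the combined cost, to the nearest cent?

dishwasher: Power = 10.9 A × 120 V = 1308 W = 1.308 kW
dishwasher: 1.308 kW × 18 h = 23.544 kWh
halogen floor lamp: Runtime = 120 min × 14 = 1680 min = 28 h
halogen floor lamp: 0.44 kW × 28 h = 12.32 kWh
Total energy = 35.864 kWh
Cost = 35.864 × $0.16 = $5.74

$5.74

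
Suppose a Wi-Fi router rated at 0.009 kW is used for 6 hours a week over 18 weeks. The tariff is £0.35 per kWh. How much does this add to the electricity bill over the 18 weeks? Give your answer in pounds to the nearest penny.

£0.34

Runtime = 6 h/week × 18 weeks = 108 h
Energy = 0.009 kW × 108 h = 0.972 kWh
Cost = 0.972 kWh × £0.35/kWh = £0.34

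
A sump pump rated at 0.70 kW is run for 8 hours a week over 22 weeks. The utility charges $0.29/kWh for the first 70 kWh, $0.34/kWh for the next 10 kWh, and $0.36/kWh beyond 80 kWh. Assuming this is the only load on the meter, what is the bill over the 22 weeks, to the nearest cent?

$39.25

Runtime = 8 h/week × 22 weeks = 176 h
Energy = 0.7 kW × 176 h = 123.2 kWh
Tier 1 (0–70 kWh): 70 × $0.29 = $20.3
Tier 2 (70–80 kWh): 10 × $0.34 = $3.4
Above 80 kWh: 43.2 × $0.36 = $15.552
Bill = $39.25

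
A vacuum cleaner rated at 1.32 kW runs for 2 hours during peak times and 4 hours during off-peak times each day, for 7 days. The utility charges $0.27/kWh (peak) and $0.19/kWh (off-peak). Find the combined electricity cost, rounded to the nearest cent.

Peak energy = 1.32 kW × 2 h × 7 = 18.48 kWh
Off-peak energy = 1.32 kW × 4 h × 7 = 36.96 kWh
Cost = 18.48 × $0.27 + 36.96 × $0.19 = $4.9896 + $7.0224 = $12.01

$12.01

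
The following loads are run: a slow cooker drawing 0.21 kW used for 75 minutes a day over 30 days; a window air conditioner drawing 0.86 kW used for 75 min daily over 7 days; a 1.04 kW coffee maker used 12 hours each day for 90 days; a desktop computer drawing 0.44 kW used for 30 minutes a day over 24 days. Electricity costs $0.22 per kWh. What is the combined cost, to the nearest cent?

slow cooker: Runtime = 75 min × 30 = 2250 min = 37.5 h
slow cooker: 0.21 kW × 37.5 h = 7.875 kWh
window air conditioner: Runtime = 75 min × 7 = 525 min = 8.75 h
window air conditioner: 0.86 kW × 8.75 h = 7.525 kWh
coffee maker: Runtime = 12 h/day × 90 days = 1080 h
coffee maker: 1.04 kW × 1080 h = 1123.2 kWh
desktop computer: Runtime = 30 min × 24 = 720 min = 12 h
desktop computer: 0.44 kW × 12 h = 5.28 kWh
Total energy = 1143.88 kWh
Cost = 1143.88 × $0.22 = $251.65

$251.65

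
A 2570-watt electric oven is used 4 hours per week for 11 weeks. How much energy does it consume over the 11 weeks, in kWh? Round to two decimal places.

Runtime = 4 h/week × 11 weeks = 44 h
Energy = 2.57 kW × 44 h = 113.08 kWh

113.08 kWh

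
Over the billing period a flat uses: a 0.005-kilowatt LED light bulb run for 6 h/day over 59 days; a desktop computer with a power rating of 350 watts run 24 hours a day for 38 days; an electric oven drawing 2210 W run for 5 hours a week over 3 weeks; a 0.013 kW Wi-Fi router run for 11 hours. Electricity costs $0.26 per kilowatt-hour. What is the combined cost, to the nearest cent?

LED light bulb: Runtime = 6 h/day × 59 days = 354 h
LED light bulb: 0.005 kW × 354 h = 1.77 kWh
desktop computer: Runtime = 24 h × 38 = 912 h
desktop computer: 0.35 kW × 912 h = 319.2 kWh
electric oven: Runtime = 5 h/week × 3 weeks = 15 h
electric oven: 2.21 kW × 15 h = 33.15 kWh
Wi-Fi router: 0.013 kW × 11 h = 0.143 kWh
Total energy = 354.263 kWh
Cost = 354.263 × $0.26 = $92.11

$92.11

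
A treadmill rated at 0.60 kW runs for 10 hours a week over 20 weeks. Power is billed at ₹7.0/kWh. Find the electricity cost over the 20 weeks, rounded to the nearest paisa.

Runtime = 10 h/week × 20 weeks = 200 h
Energy = 0.6 kW × 200 h = 120 kWh
Cost = 120 kWh × ₹7.0/kWh = ₹840.00

₹840.00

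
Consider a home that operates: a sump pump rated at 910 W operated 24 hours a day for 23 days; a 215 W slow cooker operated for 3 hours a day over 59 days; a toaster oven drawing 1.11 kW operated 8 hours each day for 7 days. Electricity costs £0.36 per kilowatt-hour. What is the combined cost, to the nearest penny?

sump pump: Runtime = 24 h × 23 = 552 h
sump pump: 0.91 kW × 552 h = 502.32 kWh
slow cooker: Runtime = 3 h/day × 59 days = 177 h
slow cooker: 0.215 kW × 177 h = 38.055 kWh
toaster oven: Runtime = 8 h/day × 7 days = 56 h
toaster oven: 1.11 kW × 56 h = 62.16 kWh
Total energy = 602.535 kWh
Cost = 602.535 × £0.36 = £216.91

£216.91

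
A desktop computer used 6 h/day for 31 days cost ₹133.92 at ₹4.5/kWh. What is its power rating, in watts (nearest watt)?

160 W

Energy = ₹133.92 ÷ ₹4.5/kWh = 29.76 kWh
Runtime = 6 h/day × 31 days = 186 h
Power = 29.76 kWh ÷ 186 h = 0.16 kW = 160 W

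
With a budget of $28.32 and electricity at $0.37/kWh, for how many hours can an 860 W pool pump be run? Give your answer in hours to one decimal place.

Energy available = $28.32 ÷ $0.37/kWh = 76.5405 kWh
Hours = 76.5405 kWh ÷ 0.86 kW = 89.0 h

89.0 h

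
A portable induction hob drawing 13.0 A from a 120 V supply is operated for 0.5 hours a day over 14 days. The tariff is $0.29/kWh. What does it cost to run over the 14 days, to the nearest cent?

$3.17

Power = 13.0 A × 120 V = 1560 W = 1.56 kW
Runtime = 0.5 h/day × 14 days = 7 h
Energy = 1.56 kW × 7 h = 10.92 kWh
Cost = 10.92 kWh × $0.29/kWh = $3.17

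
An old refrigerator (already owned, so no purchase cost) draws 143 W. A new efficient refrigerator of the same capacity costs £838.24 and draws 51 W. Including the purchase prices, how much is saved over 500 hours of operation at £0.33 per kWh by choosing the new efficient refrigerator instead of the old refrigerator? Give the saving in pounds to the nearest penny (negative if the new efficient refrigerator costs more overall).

old refrigerator: £0.00 + (143/1000) kW × 500 h × £0.33 = £0.00 + £23.595 = £23.595
new efficient refrigerator: £838.24 + (51/1000) kW × 500 h × £0.33 = £838.24 + £8.415 = £846.655
Saving = £23.595 − £846.655 = −£823.06

-£823.06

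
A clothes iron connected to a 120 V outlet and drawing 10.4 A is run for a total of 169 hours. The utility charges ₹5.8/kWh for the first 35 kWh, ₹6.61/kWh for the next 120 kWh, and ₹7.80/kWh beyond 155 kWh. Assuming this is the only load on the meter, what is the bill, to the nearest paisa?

Power = 10.4 A × 120 V = 1248 W = 1.248 kW
Energy = 1.248 kW × 169 h = 210.912 kWh
Tier 1 (0–35 kWh): 35 × ₹5.8 = ₹203
Tier 2 (35–155 kWh): 120 × ₹6.61 = ₹793.2
Above 155 kWh: 55.912 × ₹7.80 = ₹436.1136
Bill = ₹1432.31

₹1432.31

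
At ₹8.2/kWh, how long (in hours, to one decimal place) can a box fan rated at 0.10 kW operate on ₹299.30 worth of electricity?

Energy available = ₹299.30 ÷ ₹8.2/kWh = 36.5 kWh
Hours = 36.5 kWh ÷ 0.1 kW = 365.0 h

365.0 h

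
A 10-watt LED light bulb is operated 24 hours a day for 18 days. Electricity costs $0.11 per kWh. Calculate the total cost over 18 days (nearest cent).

Runtime = 24 h × 18 = 432 h
Energy = 0.01 kW × 432 h = 4.32 kWh
Cost = 4.32 kWh × $0.11/kWh = $0.48

$0.48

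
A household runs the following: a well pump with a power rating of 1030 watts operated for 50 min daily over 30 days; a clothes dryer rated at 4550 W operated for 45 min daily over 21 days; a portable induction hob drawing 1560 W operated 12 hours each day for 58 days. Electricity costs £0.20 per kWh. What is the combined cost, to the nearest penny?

well pump: Runtime = 50 min × 30 = 1500 min = 25 h
well pump: 1.03 kW × 25 h = 25.75 kWh
clothes dryer: Runtime = 45 min × 21 = 945 min = 15.75 h
clothes dryer: 4.55 kW × 15.75 h = 71.6625 kWh
portable induction hob: Runtime = 12 h/day × 58 days = 696 h
portable induction hob: 1.56 kW × 696 h = 1085.76 kWh
Total energy = 1183.1725 kWh
Cost = 1183.1725 × £0.20 = £236.63

£236.63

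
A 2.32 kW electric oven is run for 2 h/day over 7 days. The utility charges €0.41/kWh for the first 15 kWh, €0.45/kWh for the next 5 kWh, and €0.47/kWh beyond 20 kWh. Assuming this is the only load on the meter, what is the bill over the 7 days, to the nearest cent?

€14.27

Runtime = 2 h/day × 7 days = 14 h
Energy = 2.32 kW × 14 h = 32.48 kWh
Tier 1 (0–15 kWh): 15 × €0.41 = €6.15
Tier 2 (15–20 kWh): 5 × €0.45 = €2.25
Above 20 kWh: 12.48 × €0.47 = €5.8656
Bill = €14.27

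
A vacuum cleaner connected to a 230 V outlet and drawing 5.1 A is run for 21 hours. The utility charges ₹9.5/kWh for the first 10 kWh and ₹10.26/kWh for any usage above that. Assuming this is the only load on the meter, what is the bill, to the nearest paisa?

₹245.13

Power = 5.1 A × 230 V = 1173 W = 1.173 kW
Energy = 1.173 kW × 21 h = 24.633 kWh
Tier 1 (0–10 kWh): 10 × ₹9.5 = ₹95
Above 10 kWh: 14.633 × ₹10.26 = ₹150.13458
Bill = ₹245.13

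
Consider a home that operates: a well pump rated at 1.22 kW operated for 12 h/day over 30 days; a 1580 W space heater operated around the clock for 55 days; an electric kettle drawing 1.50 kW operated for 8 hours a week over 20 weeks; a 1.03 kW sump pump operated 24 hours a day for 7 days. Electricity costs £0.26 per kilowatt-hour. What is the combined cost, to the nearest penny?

well pump: Runtime = 12 h/day × 30 days = 360 h
well pump: 1.22 kW × 360 h = 439.2 kWh
space heater: Runtime = 24 h × 55 = 1320 h
space heater: 1.58 kW × 1320 h = 2085.6 kWh
electric kettle: Runtime = 8 h/week × 20 weeks = 160 h
electric kettle: 1.5 kW × 160 h = 240 kWh
sump pump: Runtime = 24 h × 7 = 168 h
sump pump: 1.03 kW × 168 h = 173.04 kWh
Total energy = 2937.84 kWh
Cost = 2937.84 × £0.26 = £763.84

£763.84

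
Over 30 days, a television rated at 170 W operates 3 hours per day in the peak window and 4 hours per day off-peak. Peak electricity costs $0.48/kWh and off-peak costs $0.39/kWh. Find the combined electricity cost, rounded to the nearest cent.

Peak energy = 0.17 kW × 3 h × 30 = 15.3 kWh
Off-peak energy = 0.17 kW × 4 h × 30 = 20.4 kWh
Cost = 15.3 × $0.48 + 20.4 × $0.39 = $7.344 + $7.956 = $15.30

$15.30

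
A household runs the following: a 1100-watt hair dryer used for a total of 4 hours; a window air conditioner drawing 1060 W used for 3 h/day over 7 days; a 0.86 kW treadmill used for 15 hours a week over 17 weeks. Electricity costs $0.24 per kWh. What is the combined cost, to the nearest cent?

hair dryer: 1.1 kW × 4 h = 4.4 kWh
window air conditioner: Runtime = 3 h/day × 7 days = 21 h
window air conditioner: 1.06 kW × 21 h = 22.26 kWh
treadmill: Runtime = 15 h/week × 17 weeks = 255 h
treadmill: 0.86 kW × 255 h = 219.3 kWh
Total energy = 245.96 kWh
Cost = 245.96 × $0.24 = $59.03

$59.03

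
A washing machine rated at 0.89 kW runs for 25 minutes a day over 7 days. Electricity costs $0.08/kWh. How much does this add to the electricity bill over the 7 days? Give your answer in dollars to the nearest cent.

$0.21

Runtime = 25 min × 7 = 175 min = 2.916666… h
Energy = 0.89 kW × 2.916666… h = 2.595833… kWh
Cost = 2.595833… kWh × $0.08/kWh = $0.21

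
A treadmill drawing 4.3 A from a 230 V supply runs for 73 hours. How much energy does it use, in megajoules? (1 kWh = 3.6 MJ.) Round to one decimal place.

Power = 4.3 A × 230 V = 989 W = 0.989 kW
Energy = 0.989 kW × 73 h = 72.197 kWh
= 72.197 × 3.6 MJ = 259.9 MJ

259.9 MJ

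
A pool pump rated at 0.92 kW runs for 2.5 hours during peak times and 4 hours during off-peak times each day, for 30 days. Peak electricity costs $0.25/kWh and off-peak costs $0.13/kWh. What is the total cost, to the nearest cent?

$31.60

Peak energy = 0.92 kW × 2.5 h × 30 = 69 kWh
Off-peak energy = 0.92 kW × 4 h × 30 = 110.4 kWh
Cost = 69 × $0.25 + 110.4 × $0.13 = $17.25 + $14.352 = $31.60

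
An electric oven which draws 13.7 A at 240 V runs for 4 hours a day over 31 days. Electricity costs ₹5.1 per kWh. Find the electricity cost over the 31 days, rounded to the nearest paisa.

Power = 13.7 A × 240 V = 3288 W = 3.288 kW
Runtime = 4 h/day × 31 days = 124 h
Energy = 3.288 kW × 124 h = 407.712 kWh
Cost = 407.712 kWh × ₹5.1/kWh = ₹2079.33

₹2079.33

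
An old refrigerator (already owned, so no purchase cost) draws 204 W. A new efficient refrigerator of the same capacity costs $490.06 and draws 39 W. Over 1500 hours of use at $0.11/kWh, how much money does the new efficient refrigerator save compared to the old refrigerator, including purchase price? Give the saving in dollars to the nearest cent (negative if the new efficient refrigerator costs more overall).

old refrigerator: $0.00 + (204/1000) kW × 1500 h × $0.11 = $0.00 + $33.66 = $33.66
new efficient refrigerator: $490.06 + (39/1000) kW × 1500 h × $0.11 = $490.06 + $6.435 = $496.495
Saving = $33.66 − $496.495 = −$462.835 → -$462.84

-$462.84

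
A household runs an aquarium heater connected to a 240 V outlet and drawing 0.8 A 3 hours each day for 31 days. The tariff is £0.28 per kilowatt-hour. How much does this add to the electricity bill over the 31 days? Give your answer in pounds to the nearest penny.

Power = 0.8 A × 240 V = 192 W = 0.192 kW
Runtime = 3 h/day × 31 days = 93 h
Energy = 0.192 kW × 93 h = 17.856 kWh
Cost = 17.856 kWh × £0.28/kWh = £5.00

£5.00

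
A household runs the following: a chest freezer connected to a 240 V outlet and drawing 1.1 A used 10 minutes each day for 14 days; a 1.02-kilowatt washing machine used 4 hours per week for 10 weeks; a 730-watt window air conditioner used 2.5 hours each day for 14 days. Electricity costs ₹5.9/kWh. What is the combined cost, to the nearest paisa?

₹395.10

chest freezer: Power = 1.1 A × 240 V = 264 W = 0.264 kW
chest freezer: Runtime = 10 min × 14 = 140 min = 2.333333… h
chest freezer: 0.264 kW × 2.333333… h = 0.616 kWh
washing machine: Runtime = 4 h/week × 10 weeks = 40 h
washing machine: 1.02 kW × 40 h = 40.8 kWh
window air conditioner: Runtime = 2.5 h/day × 14 days = 35 h
window air conditioner: 0.73 kW × 35 h = 25.55 kWh
Total energy = 66.966 kWh
Cost = 66.966 × ₹5.9 = ₹395.10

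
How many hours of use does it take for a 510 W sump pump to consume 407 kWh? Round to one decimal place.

Hours = 407 kWh ÷ 0.51 kW = 798.0 h

798.0 h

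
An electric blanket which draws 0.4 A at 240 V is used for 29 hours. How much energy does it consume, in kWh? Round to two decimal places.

2.78 kWh

Power = 0.4 A × 240 V = 96 W = 0.096 kW
Energy = 0.096 kW × 29 h = 2.784 kWh ≈ 2.78 kWh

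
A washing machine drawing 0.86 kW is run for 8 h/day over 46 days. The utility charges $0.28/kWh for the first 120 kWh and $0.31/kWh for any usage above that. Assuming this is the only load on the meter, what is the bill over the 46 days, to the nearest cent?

Runtime = 8 h/day × 46 days = 368 h
Energy = 0.86 kW × 368 h = 316.48 kWh
Tier 1 (0–120 kWh): 120 × $0.28 = $33.6
Above 120 kWh: 196.48 × $0.31 = $60.9088
Bill = $94.51

$94.51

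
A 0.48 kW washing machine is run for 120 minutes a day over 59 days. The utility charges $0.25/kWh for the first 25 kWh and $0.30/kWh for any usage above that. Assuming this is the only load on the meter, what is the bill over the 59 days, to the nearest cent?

$15.74

Runtime = 120 min × 59 = 7080 min = 118 h
Energy = 0.48 kW × 118 h = 56.64 kWh
Tier 1 (0–25 kWh): 25 × $0.25 = $6.25
Above 25 kWh: 31.64 × $0.30 = $9.492
Bill = $15.74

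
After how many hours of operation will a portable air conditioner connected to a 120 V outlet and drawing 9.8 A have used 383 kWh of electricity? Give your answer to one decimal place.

Power = 9.8 A × 120 V = 1176 W = 1.176 kW
Hours = 383 kWh ÷ 1.176 kW = 325.7 h

325.7 h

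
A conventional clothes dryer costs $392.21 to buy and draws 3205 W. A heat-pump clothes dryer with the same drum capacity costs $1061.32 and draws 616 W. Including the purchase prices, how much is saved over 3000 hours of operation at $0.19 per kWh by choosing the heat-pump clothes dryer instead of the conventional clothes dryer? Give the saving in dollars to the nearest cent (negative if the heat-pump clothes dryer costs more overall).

conventional clothes dryer: $392.21 + (3205/1000) kW × 3000 h × $0.19 = $392.21 + $1826.85 = $2219.06
heat-pump clothes dryer: $1061.32 + (616/1000) kW × 3000 h × $0.19 = $1061.32 + $351.12 = $1412.44
Saving = $2219.06 − $1412.44 = $806.62

$806.62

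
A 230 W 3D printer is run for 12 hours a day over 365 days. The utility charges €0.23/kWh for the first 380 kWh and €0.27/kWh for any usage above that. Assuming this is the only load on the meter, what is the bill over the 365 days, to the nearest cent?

Runtime = 12 h/day × 365 days = 4380 h
Energy = 0.23 kW × 4380 h = 1007.4 kWh
Tier 1 (0–380 kWh): 380 × €0.23 = €87.4
Above 380 kWh: 627.4 × €0.27 = €169.398
Bill = €256.80

€256.80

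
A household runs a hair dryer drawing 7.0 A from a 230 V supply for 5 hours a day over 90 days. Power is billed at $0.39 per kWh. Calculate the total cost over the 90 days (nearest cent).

Power = 7.0 A × 230 V = 1610 W = 1.61 kW
Runtime = 5 h/day × 90 days = 450 h
Energy = 1.61 kW × 450 h = 724.5 kWh
Cost = 724.5 kWh × $0.39/kWh = $282.56

$282.56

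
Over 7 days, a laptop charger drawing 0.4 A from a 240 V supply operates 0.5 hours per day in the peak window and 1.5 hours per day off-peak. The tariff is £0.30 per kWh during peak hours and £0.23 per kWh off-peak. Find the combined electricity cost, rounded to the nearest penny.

Power = 0.4 A × 240 V = 96 W = 0.096 kW
Peak energy = 0.096 kW × 0.5 h × 7 = 0.336 kWh
Off-peak energy = 0.096 kW × 1.5 h × 7 = 1.008 kWh
Cost = 0.336 × £0.30 + 1.008 × £0.23 = £0.1008 + £0.23184 = £0.33

£0.33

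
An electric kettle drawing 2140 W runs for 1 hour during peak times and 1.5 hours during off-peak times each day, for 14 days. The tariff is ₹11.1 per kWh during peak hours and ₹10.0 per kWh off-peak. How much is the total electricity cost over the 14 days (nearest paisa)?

Peak energy = 2.14 kW × 1 h × 14 = 29.96 kWh
Off-peak energy = 2.14 kW × 1.5 h × 14 = 44.94 kWh
Cost = 29.96 × ₹11.1 + 44.94 × ₹10.0 = ₹332.556 + ₹449.4 = ₹781.96

₹781.96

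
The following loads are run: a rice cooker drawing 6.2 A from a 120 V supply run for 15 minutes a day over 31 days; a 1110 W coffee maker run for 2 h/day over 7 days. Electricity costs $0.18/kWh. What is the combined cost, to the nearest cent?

rice cooker: Power = 6.2 A × 120 V = 744 W = 0.744 kW
rice cooker: Runtime = 15 min × 31 = 465 min = 7.75 h
rice cooker: 0.744 kW × 7.75 h = 5.766 kWh
coffee maker: Runtime = 2 h/day × 7 days = 14 h
coffee maker: 1.11 kW × 14 h = 15.54 kWh
Total energy = 21.306 kWh
Cost = 21.306 × $0.18 = $3.84

$3.84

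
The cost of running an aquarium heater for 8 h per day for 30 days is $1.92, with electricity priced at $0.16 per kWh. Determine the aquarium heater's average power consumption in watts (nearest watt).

50 W

Energy = $1.92 ÷ $0.16/kWh = 12 kWh
Runtime = 8 h/day × 30 days = 240 h
Power = 12 kWh ÷ 240 h = 0.05 kW = 50 W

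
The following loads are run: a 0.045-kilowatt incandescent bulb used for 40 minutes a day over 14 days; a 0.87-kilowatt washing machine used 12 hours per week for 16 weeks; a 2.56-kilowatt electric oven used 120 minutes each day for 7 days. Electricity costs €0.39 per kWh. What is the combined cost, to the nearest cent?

€79.29

incandescent bulb: Runtime = 40 min × 14 = 560 min = 9.333333… h
incandescent bulb: 0.045 kW × 9.333333… h = 0.42 kWh
washing machine: Runtime = 12 h/week × 16 weeks = 192 h
washing machine: 0.87 kW × 192 h = 167.04 kWh
electric oven: Runtime = 120 min × 7 = 840 min = 14 h
electric oven: 2.56 kW × 14 h = 35.84 kWh
Total energy = 203.3 kWh
Cost = 203.3 × €0.39 = €79.29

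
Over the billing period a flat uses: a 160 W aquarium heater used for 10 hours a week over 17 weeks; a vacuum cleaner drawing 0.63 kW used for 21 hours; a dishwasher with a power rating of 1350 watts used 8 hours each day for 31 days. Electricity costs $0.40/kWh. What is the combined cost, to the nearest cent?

$150.09

aquarium heater: Runtime = 10 h/week × 17 weeks = 170 h
aquarium heater: 0.16 kW × 170 h = 27.2 kWh
vacuum cleaner: 0.63 kW × 21 h = 13.23 kWh
dishwasher: Runtime = 8 h/day × 31 days = 248 h
dishwasher: 1.35 kW × 248 h = 334.8 kWh
Total energy = 375.23 kWh
Cost = 375.23 × $0.40 = $150.09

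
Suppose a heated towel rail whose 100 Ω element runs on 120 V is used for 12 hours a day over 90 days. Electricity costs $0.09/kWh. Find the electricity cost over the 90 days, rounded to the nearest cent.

$14.00

Power = V²/R = 120²/100 = 144 W = 0.144 kW
Runtime = 12 h/day × 90 days = 1080 h
Energy = 0.144 kW × 1080 h = 155.52 kWh
Cost = 155.52 kWh × $0.09/kWh = $14.00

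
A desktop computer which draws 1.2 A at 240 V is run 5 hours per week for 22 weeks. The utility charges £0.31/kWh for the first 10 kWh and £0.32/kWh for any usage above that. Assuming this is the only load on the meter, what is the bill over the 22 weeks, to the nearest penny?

£10.04

Power = 1.2 A × 240 V = 288 W = 0.288 kW
Runtime = 5 h/week × 22 weeks = 110 h
Energy = 0.288 kW × 110 h = 31.68 kWh
Tier 1 (0–10 kWh): 10 × £0.31 = £3.1
Above 10 kWh: 21.68 × £0.32 = £6.9376
Bill = £10.04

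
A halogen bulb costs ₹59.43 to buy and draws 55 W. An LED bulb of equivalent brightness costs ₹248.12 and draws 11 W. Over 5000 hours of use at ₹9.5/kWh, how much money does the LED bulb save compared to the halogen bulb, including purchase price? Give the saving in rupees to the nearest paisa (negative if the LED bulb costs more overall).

halogen bulb: ₹59.43 + (55/1000) kW × 5000 h × ₹9.5 = ₹59.43 + ₹2612.5 = ₹2671.93
LED bulb: ₹248.12 + (11/1000) kW × 5000 h × ₹9.5 = ₹248.12 + ₹522.5 = ₹770.62
Saving = ₹2671.93 − ₹770.62 = ₹1901.31

₹1901.31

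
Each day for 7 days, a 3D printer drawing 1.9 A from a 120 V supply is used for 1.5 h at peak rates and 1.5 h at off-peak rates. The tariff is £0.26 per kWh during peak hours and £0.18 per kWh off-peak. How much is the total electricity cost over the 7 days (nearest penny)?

Power = 1.9 A × 120 V = 228 W = 0.228 kW
Peak energy = 0.228 kW × 1.5 h × 7 = 2.394 kWh
Off-peak energy = 0.228 kW × 1.5 h × 7 = 2.394 kWh
Cost = 2.394 × £0.26 + 2.394 × £0.18 = £0.62244 + £0.43092 = £1.05

£1.05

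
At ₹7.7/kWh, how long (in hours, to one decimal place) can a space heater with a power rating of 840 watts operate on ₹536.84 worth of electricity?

Energy available = ₹536.84 ÷ ₹7.7/kWh = 69.7195 kWh
Hours = 69.7195 kWh ÷ 0.84 kW = 83.0 h

83.0 h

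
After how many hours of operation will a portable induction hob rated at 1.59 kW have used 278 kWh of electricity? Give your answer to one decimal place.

174.8 h

Hours = 278 kWh ÷ 1.59 kW = 174.8 h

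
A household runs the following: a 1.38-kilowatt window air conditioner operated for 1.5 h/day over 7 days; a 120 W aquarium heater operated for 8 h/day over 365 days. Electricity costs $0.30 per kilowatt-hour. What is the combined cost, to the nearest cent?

window air conditioner: Runtime = 1.5 h/day × 7 days = 10.5 h
window air conditioner: 1.38 kW × 10.5 h = 14.49 kWh
aquarium heater: Runtime = 8 h/day × 365 days = 2920 h
aquarium heater: 0.12 kW × 2920 h = 350.4 kWh
Total energy = 364.89 kWh
Cost = 364.89 × $0.30 = $109.47

$109.47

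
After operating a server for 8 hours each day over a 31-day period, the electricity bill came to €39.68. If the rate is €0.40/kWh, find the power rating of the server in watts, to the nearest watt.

Energy = €39.68 ÷ €0.40/kWh = 99.2 kWh
Runtime = 8 h/day × 31 days = 248 h
Power = 99.2 kWh ÷ 248 h = 0.4 kW = 400 W

400 W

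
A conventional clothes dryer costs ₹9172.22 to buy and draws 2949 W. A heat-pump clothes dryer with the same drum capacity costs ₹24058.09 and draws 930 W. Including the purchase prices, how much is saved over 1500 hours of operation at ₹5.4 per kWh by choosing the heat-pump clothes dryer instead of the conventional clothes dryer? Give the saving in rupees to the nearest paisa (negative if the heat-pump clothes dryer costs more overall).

conventional clothes dryer: ₹9172.22 + (2949/1000) kW × 1500 h × ₹5.4 = ₹9172.22 + ₹23886.9 = ₹33059.12
heat-pump clothes dryer: ₹24058.09 + (930/1000) kW × 1500 h × ₹5.4 = ₹24058.09 + ₹7533 = ₹31591.09
Saving = ₹33059.12 − ₹31591.09 = ₹1468.03

₹1468.03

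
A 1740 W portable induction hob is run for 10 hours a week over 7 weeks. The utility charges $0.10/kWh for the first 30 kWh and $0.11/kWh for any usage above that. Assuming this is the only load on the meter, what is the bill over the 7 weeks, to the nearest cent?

Runtime = 10 h/week × 7 weeks = 70 h
Energy = 1.74 kW × 70 h = 121.8 kWh
Tier 1 (0–30 kWh): 30 × $0.10 = $3
Above 30 kWh: 91.8 × $0.11 = $10.098
Bill = $13.10

$13.10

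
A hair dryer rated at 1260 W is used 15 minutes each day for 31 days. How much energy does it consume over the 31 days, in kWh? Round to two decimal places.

Runtime = 15 min × 31 = 465 min = 7.75 h
Energy = 1.26 kW × 7.75 h = 9.765 kWh ≈ 9.77 kWh

9.77 kWh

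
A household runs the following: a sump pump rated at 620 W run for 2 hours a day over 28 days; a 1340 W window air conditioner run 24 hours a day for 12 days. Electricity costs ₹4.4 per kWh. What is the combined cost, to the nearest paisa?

₹1850.82

sump pump: Runtime = 2 h/day × 28 days = 56 h
sump pump: 0.62 kW × 56 h = 34.72 kWh
window air conditioner: Runtime = 24 h × 12 = 288 h
window air conditioner: 1.34 kW × 288 h = 385.92 kWh
Total energy = 420.64 kWh
Cost = 420.64 × ₹4.4 = ₹1850.82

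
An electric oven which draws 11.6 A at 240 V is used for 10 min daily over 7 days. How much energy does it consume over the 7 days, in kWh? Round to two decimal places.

Power = 11.6 A × 240 V = 2784 W = 2.784 kW
Runtime = 10 min × 7 = 70 min = 1.166666… h
Energy = 2.784 kW × 1.166666… h = 3.248 kWh ≈ 3.25 kWh

3.25 kWh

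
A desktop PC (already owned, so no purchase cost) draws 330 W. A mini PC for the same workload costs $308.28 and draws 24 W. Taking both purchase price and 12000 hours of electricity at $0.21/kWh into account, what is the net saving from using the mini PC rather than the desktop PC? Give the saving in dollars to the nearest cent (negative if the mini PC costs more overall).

desktop PC: $0.00 + (330/1000) kW × 12000 h × $0.21 = $0.00 + $831.6 = $831.6
mini PC: $308.28 + (24/1000) kW × 12000 h × $0.21 = $308.28 + $60.48 = $368.76
Saving = $831.6 − $368.76 = $462.84

$462.84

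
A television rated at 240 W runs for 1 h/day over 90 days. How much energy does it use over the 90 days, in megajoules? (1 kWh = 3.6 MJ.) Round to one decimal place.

77.8 MJ

Runtime = 1 h/day × 90 days = 90 h
Energy = 0.24 kW × 90 h = 21.6 kWh
= 21.6 × 3.6 MJ = 77.8 MJ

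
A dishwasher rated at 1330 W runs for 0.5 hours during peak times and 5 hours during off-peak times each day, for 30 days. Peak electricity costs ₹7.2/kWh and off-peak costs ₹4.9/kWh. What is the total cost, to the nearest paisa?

₹1121.19

Peak energy = 1.33 kW × 0.5 h × 30 = 19.95 kWh
Off-peak energy = 1.33 kW × 5 h × 30 = 199.5 kWh
Cost = 19.95 × ₹7.2 + 199.5 × ₹4.9 = ₹143.64 + ₹977.55 = ₹1121.19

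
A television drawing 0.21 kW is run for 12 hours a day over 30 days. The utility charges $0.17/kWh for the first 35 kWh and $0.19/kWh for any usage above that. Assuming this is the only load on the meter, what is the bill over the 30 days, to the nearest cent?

Runtime = 12 h/day × 30 days = 360 h
Energy = 0.21 kW × 360 h = 75.6 kWh
Tier 1 (0–35 kWh): 35 × $0.17 = $5.95
Above 35 kWh: 40.6 × $0.19 = $7.714
Bill = $13.66

$13.66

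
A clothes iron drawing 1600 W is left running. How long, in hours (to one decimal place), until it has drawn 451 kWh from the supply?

Hours = 451 kWh ÷ 1.6 kW = 281.9 h

281.9 h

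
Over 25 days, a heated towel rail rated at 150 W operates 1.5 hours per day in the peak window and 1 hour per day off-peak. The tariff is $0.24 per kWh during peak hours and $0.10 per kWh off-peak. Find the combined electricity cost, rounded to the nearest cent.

$1.73

Peak energy = 0.15 kW × 1.5 h × 25 = 5.625 kWh
Off-peak energy = 0.15 kW × 1 h × 25 = 3.75 kWh
Cost = 5.625 × $0.24 + 3.75 × $0.10 = $1.35 + $0.375 = $1.73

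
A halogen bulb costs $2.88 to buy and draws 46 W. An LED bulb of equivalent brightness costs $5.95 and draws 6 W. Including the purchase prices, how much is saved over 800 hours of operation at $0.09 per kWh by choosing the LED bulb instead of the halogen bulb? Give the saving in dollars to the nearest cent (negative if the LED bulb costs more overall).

-$0.19

halogen bulb: $2.88 + (46/1000) kW × 800 h × $0.09 = $2.88 + $3.312 = $6.192
LED bulb: $5.95 + (6/1000) kW × 800 h × $0.09 = $5.95 + $0.432 = $6.382
Saving = $6.192 − $6.382 = −$0.19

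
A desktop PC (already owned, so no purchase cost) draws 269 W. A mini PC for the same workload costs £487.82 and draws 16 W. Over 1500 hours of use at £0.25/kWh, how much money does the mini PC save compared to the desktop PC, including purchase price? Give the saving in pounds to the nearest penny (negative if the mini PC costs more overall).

desktop PC: £0.00 + (269/1000) kW × 1500 h × £0.25 = £0.00 + £100.875 = £100.875
mini PC: £487.82 + (16/1000) kW × 1500 h × £0.25 = £487.82 + £6 = £493.82
Saving = £100.875 − £493.82 = −£392.945 → -£392.95

-£392.95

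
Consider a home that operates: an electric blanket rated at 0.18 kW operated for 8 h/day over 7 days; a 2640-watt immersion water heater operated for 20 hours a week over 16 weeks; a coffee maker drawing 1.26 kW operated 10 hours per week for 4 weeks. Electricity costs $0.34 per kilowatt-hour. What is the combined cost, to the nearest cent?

$307.80

electric blanket: Runtime = 8 h/day × 7 days = 56 h
electric blanket: 0.18 kW × 56 h = 10.08 kWh
immersion water heater: Runtime = 20 h/week × 16 weeks = 320 h
immersion water heater: 2.64 kW × 320 h = 844.8 kWh
coffee maker: Runtime = 10 h/week × 4 weeks = 40 h
coffee maker: 1.26 kW × 40 h = 50.4 kWh
Total energy = 905.28 kWh
Cost = 905.28 × $0.34 = $307.80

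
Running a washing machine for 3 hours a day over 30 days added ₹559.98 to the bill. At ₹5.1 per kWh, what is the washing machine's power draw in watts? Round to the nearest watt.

1220 W

Energy = ₹559.98 ÷ ₹5.1/kWh = 109.8 kWh
Runtime = 3 h/day × 30 days = 90 h
Power = 109.8 kWh ÷ 90 h = 1.22 kW = 1220 W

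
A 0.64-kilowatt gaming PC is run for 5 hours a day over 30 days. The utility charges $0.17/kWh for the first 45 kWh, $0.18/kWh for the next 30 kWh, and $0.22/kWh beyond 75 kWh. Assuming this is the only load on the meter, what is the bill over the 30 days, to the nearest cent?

Runtime = 5 h/day × 30 days = 150 h
Energy = 0.64 kW × 150 h = 96 kWh
Tier 1 (0–45 kWh): 45 × $0.17 = $7.65
Tier 2 (45–75 kWh): 30 × $0.18 = $5.4
Above 75 kWh: 21 × $0.22 = $4.62
Bill = $17.67

$17.67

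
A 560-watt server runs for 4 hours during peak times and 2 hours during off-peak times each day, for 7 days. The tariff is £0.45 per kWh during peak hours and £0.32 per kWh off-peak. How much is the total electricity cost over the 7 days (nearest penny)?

Peak energy = 0.56 kW × 4 h × 7 = 15.68 kWh
Off-peak energy = 0.56 kW × 2 h × 7 = 7.84 kWh
Cost = 15.68 × £0.45 + 7.84 × £0.32 = £7.056 + £2.5088 = £9.56

£9.56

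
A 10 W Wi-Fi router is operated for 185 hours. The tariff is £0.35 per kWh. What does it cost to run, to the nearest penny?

Energy = 0.01 kW × 185 h = 1.85 kWh
Cost = 1.85 kWh × £0.35/kWh = £0.65

£0.65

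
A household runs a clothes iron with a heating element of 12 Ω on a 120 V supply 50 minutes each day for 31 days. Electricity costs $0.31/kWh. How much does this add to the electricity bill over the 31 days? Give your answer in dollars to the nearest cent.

Power = V²/R = 120²/12 = 1200 W = 1.2 kW
Runtime = 50 min × 31 = 1550 min = 25.833333… h
Energy = 1.2 kW × 25.833333… h = 31 kWh
Cost = 31 kWh × $0.31/kWh = $9.61

$9.61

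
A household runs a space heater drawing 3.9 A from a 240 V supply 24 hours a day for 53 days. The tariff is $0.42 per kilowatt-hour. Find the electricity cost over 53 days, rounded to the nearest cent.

Power = 3.9 A × 240 V = 936 W = 0.936 kW
Runtime = 24 h × 53 = 1272 h
Energy = 0.936 kW × 1272 h = 1190.592 kWh
Cost = 1190.592 kWh × $0.42/kWh = $500.05

$500.05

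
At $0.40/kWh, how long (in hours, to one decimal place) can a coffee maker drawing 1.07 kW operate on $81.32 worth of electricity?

190.0 h

Energy available = $81.32 ÷ $0.40/kWh = 203.3 kWh
Hours = 203.3 kWh ÷ 1.07 kW = 190.0 h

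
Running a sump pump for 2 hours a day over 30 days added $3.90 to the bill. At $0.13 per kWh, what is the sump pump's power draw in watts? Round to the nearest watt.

500 W

Energy = $3.90 ÷ $0.13/kWh = 30 kWh
Runtime = 2 h/day × 30 days = 60 h
Power = 30 kWh ÷ 60 h = 0.5 kW = 500 W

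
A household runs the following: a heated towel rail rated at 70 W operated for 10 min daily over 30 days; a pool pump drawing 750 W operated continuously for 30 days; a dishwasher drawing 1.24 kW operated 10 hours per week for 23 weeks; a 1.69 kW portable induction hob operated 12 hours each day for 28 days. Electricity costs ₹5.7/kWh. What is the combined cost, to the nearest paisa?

heated towel rail: Runtime = 10 min × 30 = 300 min = 5 h
heated towel rail: 0.07 kW × 5 h = 0.35 kWh
pool pump: Runtime = 24 h × 30 = 720 h
pool pump: 0.75 kW × 720 h = 540 kWh
dishwasher: Runtime = 10 h/week × 23 weeks = 230 h
dishwasher: 1.24 kW × 230 h = 285.2 kWh
portable induction hob: Runtime = 12 h/day × 28 days = 336 h
portable induction hob: 1.69 kW × 336 h = 567.84 kWh
Total energy = 1393.39 kWh
Cost = 1393.39 × ₹5.7 = ₹7942.32

₹7942.32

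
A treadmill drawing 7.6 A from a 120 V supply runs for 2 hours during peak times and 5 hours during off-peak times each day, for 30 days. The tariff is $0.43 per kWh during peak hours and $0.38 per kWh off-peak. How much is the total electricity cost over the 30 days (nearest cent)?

Power = 7.6 A × 120 V = 912 W = 0.912 kW
Peak energy = 0.912 kW × 2 h × 30 = 54.72 kWh
Off-peak energy = 0.912 kW × 5 h × 30 = 136.8 kWh
Cost = 54.72 × $0.43 + 136.8 × $0.38 = $23.5296 + $51.984 = $75.51

$75.51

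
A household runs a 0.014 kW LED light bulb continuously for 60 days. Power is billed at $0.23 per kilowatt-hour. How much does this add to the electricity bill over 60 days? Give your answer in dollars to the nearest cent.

Runtime = 24 h × 60 = 1440 h
Energy = 0.014 kW × 1440 h = 20.16 kWh
Cost = 20.16 kWh × $0.23/kWh = $4.64

$4.64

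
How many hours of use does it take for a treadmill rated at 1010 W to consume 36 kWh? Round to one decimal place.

35.6 h

Hours = 36 kWh ÷ 1.01 kW = 35.6 h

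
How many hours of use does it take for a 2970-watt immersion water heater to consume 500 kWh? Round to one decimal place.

Hours = 500 kWh ÷ 2.97 kW = 168.4 h

168.4 h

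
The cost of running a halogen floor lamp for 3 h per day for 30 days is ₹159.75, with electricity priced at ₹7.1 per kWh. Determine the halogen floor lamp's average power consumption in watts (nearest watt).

Energy = ₹159.75 ÷ ₹7.1/kWh = 22.5 kWh
Runtime = 3 h/day × 30 days = 90 h
Power = 22.5 kWh ÷ 90 h = 0.25 kW = 250 W

250 W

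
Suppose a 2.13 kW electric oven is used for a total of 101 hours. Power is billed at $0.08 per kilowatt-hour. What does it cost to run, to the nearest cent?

Energy = 2.13 kW × 101 h = 215.13 kWh
Cost = 215.13 kWh × $0.08/kWh = $17.21

$17.21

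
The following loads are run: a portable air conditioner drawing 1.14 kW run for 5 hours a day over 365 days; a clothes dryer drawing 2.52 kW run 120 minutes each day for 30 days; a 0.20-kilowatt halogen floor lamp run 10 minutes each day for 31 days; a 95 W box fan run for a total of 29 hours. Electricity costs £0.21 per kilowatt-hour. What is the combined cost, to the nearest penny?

£469.45

portable air conditioner: Runtime = 5 h/day × 365 days = 1825 h
portable air conditioner: 1.14 kW × 1825 h = 2080.5 kWh
clothes dryer: Runtime = 120 min × 30 = 3600 min = 60 h
clothes dryer: 2.52 kW × 60 h = 151.2 kWh
halogen floor lamp: Runtime = 10 min × 31 = 310 min = 5.166666… h
halogen floor lamp: 0.2 kW × 5.166666… h = 1.033333… kWh
box fan: 0.095 kW × 29 h = 2.755 kWh
Total energy = 2235.488333… kWh
Cost = 2235.488333… × £0.21 = £469.45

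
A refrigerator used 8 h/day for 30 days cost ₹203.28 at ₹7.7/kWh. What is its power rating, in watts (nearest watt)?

Energy = ₹203.28 ÷ ₹7.7/kWh = 26.4 kWh
Runtime = 8 h/day × 30 days = 240 h
Power = 26.4 kWh ÷ 240 h = 0.11 kW = 110 W

110 W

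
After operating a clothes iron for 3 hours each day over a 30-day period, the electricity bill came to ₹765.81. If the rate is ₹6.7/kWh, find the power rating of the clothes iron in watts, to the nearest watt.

1270 W

Energy = ₹765.81 ÷ ₹6.7/kWh = 114.3 kWh
Runtime = 3 h/day × 30 days = 90 h
Power = 114.3 kWh ÷ 90 h = 1.27 kW = 1270 W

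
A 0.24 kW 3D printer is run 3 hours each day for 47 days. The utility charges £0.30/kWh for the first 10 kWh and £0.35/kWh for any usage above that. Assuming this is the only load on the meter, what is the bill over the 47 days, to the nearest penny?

Runtime = 3 h/day × 47 days = 141 h
Energy = 0.24 kW × 141 h = 33.84 kWh
Tier 1 (0–10 kWh): 10 × £0.30 = £3
Above 10 kWh: 23.84 × £0.35 = £8.344
Bill = £11.34

£11.34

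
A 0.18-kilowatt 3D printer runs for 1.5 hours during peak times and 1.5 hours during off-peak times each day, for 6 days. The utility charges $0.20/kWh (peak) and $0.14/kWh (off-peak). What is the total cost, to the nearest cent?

Peak energy = 0.18 kW × 1.5 h × 6 = 1.62 kWh
Off-peak energy = 0.18 kW × 1.5 h × 6 = 1.62 kWh
Cost = 1.62 × $0.20 + 1.62 × $0.14 = $0.324 + $0.2268 = $0.55

$0.55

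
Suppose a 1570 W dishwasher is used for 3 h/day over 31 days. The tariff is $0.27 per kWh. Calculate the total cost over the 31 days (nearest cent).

Runtime = 3 h/day × 31 days = 93 h
Energy = 1.57 kW × 93 h = 146.01 kWh
Cost = 146.01 kWh × $0.27/kWh = $39.42

$39.42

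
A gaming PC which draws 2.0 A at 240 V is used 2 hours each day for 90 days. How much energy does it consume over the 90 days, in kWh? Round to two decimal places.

86.40 kWh

Power = 2.0 A × 240 V = 480 W = 0.48 kW
Runtime = 2 h/day × 90 days = 180 h
Energy = 0.48 kW × 180 h = 86.4 kWh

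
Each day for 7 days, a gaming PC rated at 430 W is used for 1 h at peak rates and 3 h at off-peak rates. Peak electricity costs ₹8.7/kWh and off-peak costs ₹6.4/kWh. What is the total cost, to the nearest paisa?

Peak energy = 0.43 kW × 1 h × 7 = 3.01 kWh
Off-peak energy = 0.43 kW × 3 h × 7 = 9.03 kWh
Cost = 3.01 × ₹8.7 + 9.03 × ₹6.4 = ₹26.187 + ₹57.792 = ₹83.98

₹83.98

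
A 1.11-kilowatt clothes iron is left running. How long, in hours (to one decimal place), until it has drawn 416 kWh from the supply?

Hours = 416 kWh ÷ 1.11 kW = 374.8 h

374.8 h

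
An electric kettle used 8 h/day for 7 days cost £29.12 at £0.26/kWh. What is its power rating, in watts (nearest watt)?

2000 W

Energy = £29.12 ÷ £0.26/kWh = 112 kWh
Runtime = 8 h/day × 7 days = 56 h
Power = 112 kWh ÷ 56 h = 2 kW = 2000 W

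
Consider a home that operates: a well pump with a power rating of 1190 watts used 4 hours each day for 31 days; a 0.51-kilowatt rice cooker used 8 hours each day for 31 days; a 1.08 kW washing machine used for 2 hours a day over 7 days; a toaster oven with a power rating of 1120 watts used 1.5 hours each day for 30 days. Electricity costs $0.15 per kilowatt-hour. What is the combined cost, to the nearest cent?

$50.93

well pump: Runtime = 4 h/day × 31 days = 124 h
well pump: 1.19 kW × 124 h = 147.56 kWh
rice cooker: Runtime = 8 h/day × 31 days = 248 h
rice cooker: 0.51 kW × 248 h = 126.48 kWh
washing machine: Runtime = 2 h/day × 7 days = 14 h
washing machine: 1.08 kW × 14 h = 15.12 kWh
toaster oven: Runtime = 1.5 h/day × 30 days = 45 h
toaster oven: 1.12 kW × 45 h = 50.4 kWh
Total energy = 339.56 kWh
Cost = 339.56 × $0.15 = $50.93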